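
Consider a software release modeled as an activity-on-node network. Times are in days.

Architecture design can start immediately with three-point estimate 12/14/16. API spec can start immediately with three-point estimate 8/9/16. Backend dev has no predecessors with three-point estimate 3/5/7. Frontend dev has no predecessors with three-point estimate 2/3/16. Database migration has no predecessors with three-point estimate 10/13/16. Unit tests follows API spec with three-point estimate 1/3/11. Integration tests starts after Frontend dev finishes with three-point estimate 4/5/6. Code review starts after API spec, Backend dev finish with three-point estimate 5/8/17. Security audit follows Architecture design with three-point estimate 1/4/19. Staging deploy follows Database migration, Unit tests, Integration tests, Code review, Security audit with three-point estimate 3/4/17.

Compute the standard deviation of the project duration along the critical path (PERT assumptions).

3.86 days

te_Architecture design = (12 + 4·14 + 16)/6 = 84/6 = 14; σ²_Architecture design = ((16−12)/6)² = 0.444
te_API spec = (8 + 4·9 + 16)/6 = 60/6 = 10; σ²_API spec = ((16−8)/6)² = 1.778
te_Backend dev = (3 + 4·5 + 7)/6 = 30/6 = 5; σ²_Backend dev = ((7−3)/6)² = 0.444
te_Frontend dev = (2 + 4·3 + 16)/6 = 30/6 = 5; σ²_Frontend dev = ((16−2)/6)² = 5.444
te_Database migration = (10 + 4·13 + 16)/6 = 78/6 = 13; σ²_Database migration = ((16−10)/6)² = 1.000
te_Unit tests = (1 + 4·3 + 11)/6 = 24/6 = 4; σ²_Unit tests = ((11−1)/6)² = 2.778
te_Integration tests = (4 + 4·5 + 6)/6 = 30/6 = 5; σ²_Integration tests = ((6−4)/6)² = 0.111
te_Code review = (5 + 4·8 + 17)/6 = 54/6 = 9; σ²_Code review = ((17−5)/6)² = 4.000
te_Security audit = (1 + 4·4 + 19)/6 = 36/6 = 6; σ²_Security audit = ((19−1)/6)² = 9.000
te_Staging deploy = (3 + 4·4 + 17)/6 = 36/6 = 6; σ²_Staging deploy = ((17−3)/6)² = 5.444

Forward pass:
ES_Architecture design = 0; EF_Architecture design = 14
ES_API spec = 0; EF_API spec = 10
ES_Backend dev = 0; EF_Backend dev = 5
ES_Frontend dev = 0; EF_Frontend dev = 5
ES_Database migration = 0; EF_Database migration = 13
ES_Unit tests = 10; EF_Unit tests = 10+4 = 14
ES_Integration tests = 5; EF_Integration tests = 5+5 = 10
ES_Code review = max(EF_API spec=10, EF_Backend dev=5) = 10; EF_Code review = 10+9 = 19
ES_Security audit = 14; EF_Security audit = 14+6 = 20
ES_Staging deploy = max(EF_Database migration=13, EF_Unit tests=14, EF_Integration tests=10, EF_Code review=19, EF_Security audit=20) = 20; EF_Staging deploy = 20+6 = 26
Expected project duration μ = 26 days. Critical path: Architecture design → Security audit → Staging deploy.

Variance along critical path = 0.444 + 9.000 + 5.444 = 14.889
σ = √14.889 = 3.859 days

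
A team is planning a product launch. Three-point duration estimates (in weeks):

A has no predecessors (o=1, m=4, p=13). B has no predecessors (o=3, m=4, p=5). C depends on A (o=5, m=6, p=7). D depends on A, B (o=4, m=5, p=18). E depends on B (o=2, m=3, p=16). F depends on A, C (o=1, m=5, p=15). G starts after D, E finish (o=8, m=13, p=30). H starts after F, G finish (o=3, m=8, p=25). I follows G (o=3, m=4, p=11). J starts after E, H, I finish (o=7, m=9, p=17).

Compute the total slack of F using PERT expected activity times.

10 weeks

te_A = (1 + 4·4 + 13)/6 = 30/6 = 5
te_B = (3 + 4·4 + 5)/6 = 24/6 = 4
te_C = (5 + 4·6 + 7)/6 = 36/6 = 6
te_D = (4 + 4·5 + 18)/6 = 42/6 = 7
te_E = (2 + 4·3 + 16)/6 = 30/6 = 5
te_F = (1 + 4·5 + 15)/6 = 36/6 = 6
te_G = (8 + 4·13 + 30)/6 = 90/6 = 15
te_H = (3 + 4·8 + 25)/6 = 60/6 = 10
te_I = (3 + 4·4 + 11)/6 = 30/6 = 5
te_J = (7 + 4·9 + 17)/6 = 60/6 = 10

Forward pass:
ES_A = 0; EF_A = 5
ES_B = 0; EF_B = 4
ES_C = 5; EF_C = 5+6 = 11
ES_D = max(EF_A=5, EF_B=4) = 5; EF_D = 5+7 = 12
ES_E = 4; EF_E = 4+5 = 9
ES_F = max(EF_A=5, EF_C=11) = 11; EF_F = 11+6 = 17
ES_G = max(EF_D=12, EF_E=9) = 12; EF_G = 12+15 = 27
ES_H = max(EF_F=17, EF_G=27) = 27; EF_H = 27+10 = 37
ES_I = 27; EF_I = 27+5 = 32
ES_J = max(EF_E=9, EF_H=37, EF_I=32) = 37; EF_J = 37+10 = 47
Expected project duration μ = 47 weeks. Critical path: A → D → G → H → J.

Backward pass:
LF_J = 47; LS_J = 47−10 = 37
LF_I = LS_J = 37; LS_I = 37−5 = 32
LF_H = LS_J = 37; LS_H = 37−10 = 27
LF_G = min(LS_H=27, LS_I=32) = 27; LS_G = 27−15 = 12
LF_F = LS_H = 27; LS_F = 27−6 = 21
LF_E = min(LS_G=12, LS_J=37) = 12; LS_E = 12−5 = 7
LF_D = LS_G = 12; LS_D = 12−7 = 5
LF_C = LS_F = 21; LS_C = 21−6 = 15
LF_B = min(LS_D=5, LS_E=7) = 5; LS_B = 5−4 = 1
LF_A = min(LS_C=15, LS_D=5, LS_F=21) = 5; LS_A = 5−5 = 0
Slack_F = LS_F − ES_F = 21 − 11 = 10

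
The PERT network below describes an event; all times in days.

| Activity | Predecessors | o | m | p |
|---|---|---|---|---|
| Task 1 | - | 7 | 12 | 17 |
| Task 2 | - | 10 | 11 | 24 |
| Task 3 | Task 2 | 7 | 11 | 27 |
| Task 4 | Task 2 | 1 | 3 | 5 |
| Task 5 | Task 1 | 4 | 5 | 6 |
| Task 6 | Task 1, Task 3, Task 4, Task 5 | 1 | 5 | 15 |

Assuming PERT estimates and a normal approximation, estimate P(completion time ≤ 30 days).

te_Task 1 = (7 + 4·12 + 17)/6 = 72/6 = 12; σ²_Task 1 = ((17−7)/6)² = 2.778
te_Task 2 = (10 + 4·11 + 24)/6 = 78/6 = 13; σ²_Task 2 = ((24−10)/6)² = 5.444
te_Task 3 = (7 + 4·11 + 27)/6 = 78/6 = 13; σ²_Task 3 = ((27−7)/6)² = 11.111
te_Task 4 = (1 + 4·3 + 5)/6 = 18/6 = 3; σ²_Task 4 = ((5−1)/6)² = 0.444
te_Task 5 = (4 + 4·5 + 6)/6 = 30/6 = 5; σ²_Task 5 = ((6−4)/6)² = 0.111
te_Task 6 = (1 + 4·5 + 15)/6 = 36/6 = 6; σ²_Task 6 = ((15−1)/6)² = 5.444

Forward pass:
ES_Task 1 = 0; EF_Task 1 = 12
ES_Task 2 = 0; EF_Task 2 = 13
ES_Task 3 = 13; EF_Task 3 = 13+13 = 26
ES_Task 4 = 13; EF_Task 4 = 13+3 = 16
ES_Task 5 = 12; EF_Task 5 = 12+5 = 17
ES_Task 6 = max(EF_Task 1=12, EF_Task 3=26, EF_Task 4=16, EF_Task 5=17) = 26; EF_Task 6 = 26+6 = 32
Expected project duration μ = 32 days. Critical path: Task 2 → Task 3 → Task 6.

Variance along critical path = 5.444 + 11.111 + 5.444 = 22.000; σ = √22.000 = 4.690 days.
Z = (30 − 32) / 4.690 = -0.426
P(T ≤ 30) = Φ(-0.426) ≈ 0.335

0.335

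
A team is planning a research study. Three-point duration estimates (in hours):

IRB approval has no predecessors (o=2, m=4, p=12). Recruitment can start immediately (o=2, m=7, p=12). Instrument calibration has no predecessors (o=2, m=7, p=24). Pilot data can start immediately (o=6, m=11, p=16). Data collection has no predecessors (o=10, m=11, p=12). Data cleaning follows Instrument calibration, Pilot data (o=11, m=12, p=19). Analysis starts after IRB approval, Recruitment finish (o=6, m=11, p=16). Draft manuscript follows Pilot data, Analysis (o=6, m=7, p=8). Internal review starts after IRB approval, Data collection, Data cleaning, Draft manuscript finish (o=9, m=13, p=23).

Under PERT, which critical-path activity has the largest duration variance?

Internal review

te_IRB approval = (2 + 4·4 + 12)/6 = 30/6 = 5; σ²_IRB approval = ((12−2)/6)² = 2.778
te_Recruitment = (2 + 4·7 + 12)/6 = 42/6 = 7; σ²_Recruitment = ((12−2)/6)² = 2.778
te_Instrument calibration = (2 + 4·7 + 24)/6 = 54/6 = 9; σ²_Instrument calibration = ((24−2)/6)² = 13.444
te_Pilot data = (6 + 4·11 + 16)/6 = 66/6 = 11; σ²_Pilot data = ((16−6)/6)² = 2.778
te_Data collection = (10 + 4·11 + 12)/6 = 66/6 = 11; σ²_Data collection = ((12−10)/6)² = 0.111
te_Data cleaning = (11 + 4·12 + 19)/6 = 78/6 = 13; σ²_Data cleaning = ((19−11)/6)² = 1.778
te_Analysis = (6 + 4·11 + 16)/6 = 66/6 = 11; σ²_Analysis = ((16−6)/6)² = 2.778
te_Draft manuscript = (6 + 4·7 + 8)/6 = 42/6 = 7; σ²_Draft manuscript = ((8−6)/6)² = 0.111
te_Internal review = (9 + 4·13 + 23)/6 = 84/6 = 14; σ²_Internal review = ((23−9)/6)² = 5.444

Forward pass:
ES_IRB approval = 0; EF_IRB approval = 5
ES_Recruitment = 0; EF_Recruitment = 7
ES_Instrument calibration = 0; EF_Instrument calibration = 9
ES_Pilot data = 0; EF_Pilot data = 11
ES_Data collection = 0; EF_Data collection = 11
ES_Data cleaning = max(EF_Instrument calibration=9, EF_Pilot data=11) = 11; EF_Data cleaning = 11+13 = 24
ES_Analysis = max(EF_IRB approval=5, EF_Recruitment=7) = 7; EF_Analysis = 7+11 = 18
ES_Draft manuscript = max(EF_Pilot data=11, EF_Analysis=18) = 18; EF_Draft manuscript = 18+7 = 25
ES_Internal review = max(EF_IRB approval=5, EF_Data collection=11, EF_Data cleaning=24, EF_Draft manuscript=25) = 25; EF_Internal review = 25+14 = 39
Expected project duration μ = 39 hours. Critical path: Recruitment → Analysis → Draft manuscript → Internal review.

Variances on critical path: σ²_Recruitment=2.778, σ²_Analysis=2.778, σ²_Draft manuscript=0.111, σ²_Internal review=5.444.
Largest is σ²_Internal review = 5.444.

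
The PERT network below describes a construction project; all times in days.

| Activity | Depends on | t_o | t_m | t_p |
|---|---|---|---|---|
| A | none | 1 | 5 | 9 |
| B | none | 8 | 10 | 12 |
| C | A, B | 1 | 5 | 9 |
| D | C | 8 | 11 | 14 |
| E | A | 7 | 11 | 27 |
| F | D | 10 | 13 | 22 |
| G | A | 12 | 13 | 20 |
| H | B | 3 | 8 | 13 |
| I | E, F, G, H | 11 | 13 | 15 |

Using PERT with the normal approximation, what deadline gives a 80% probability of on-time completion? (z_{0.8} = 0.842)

55.3 days

te_A = (1 + 4·5 + 9)/6 = 30/6 = 5; σ²_A = ((9−1)/6)² = 1.778
te_B = (8 + 4·10 + 12)/6 = 60/6 = 10; σ²_B = ((12−8)/6)² = 0.444
te_C = (1 + 4·5 + 9)/6 = 30/6 = 5; σ²_C = ((9−1)/6)² = 1.778
te_D = (8 + 4·11 + 14)/6 = 66/6 = 11; σ²_D = ((14−8)/6)² = 1.000
te_E = (7 + 4·11 + 27)/6 = 78/6 = 13; σ²_E = ((27−7)/6)² = 11.111
te_F = (10 + 4·13 + 22)/6 = 84/6 = 14; σ²_F = ((22−10)/6)² = 4.000
te_G = (12 + 4·13 + 20)/6 = 84/6 = 14; σ²_G = ((20−12)/6)² = 1.778
te_H = (3 + 4·8 + 13)/6 = 48/6 = 8; σ²_H = ((13−3)/6)² = 2.778
te_I = (11 + 4·13 + 15)/6 = 78/6 = 13; σ²_I = ((15−11)/6)² = 0.444

Forward pass:
ES_A = 0; EF_A = 5
ES_B = 0; EF_B = 10
ES_C = max(EF_A=5, EF_B=10) = 10; EF_C = 10+5 = 15
ES_D = 15; EF_D = 15+11 = 26
ES_E = 5; EF_E = 5+13 = 18
ES_F = 26; EF_F = 26+14 = 40
ES_G = 5; EF_G = 5+14 = 19
ES_H = 10; EF_H = 10+8 = 18
ES_I = max(EF_E=18, EF_F=40, EF_G=19, EF_H=18) = 40; EF_I = 40+13 = 53
Expected project duration μ = 53 days. Critical path: B → C → D → F → I.

Variance along critical path = 0.444 + 1.778 + 1.000 + 4.000 + 0.444 = 7.667; σ = 2.769 days.
D = μ + z·σ = 53 + 0.842·2.769 = 55.3 days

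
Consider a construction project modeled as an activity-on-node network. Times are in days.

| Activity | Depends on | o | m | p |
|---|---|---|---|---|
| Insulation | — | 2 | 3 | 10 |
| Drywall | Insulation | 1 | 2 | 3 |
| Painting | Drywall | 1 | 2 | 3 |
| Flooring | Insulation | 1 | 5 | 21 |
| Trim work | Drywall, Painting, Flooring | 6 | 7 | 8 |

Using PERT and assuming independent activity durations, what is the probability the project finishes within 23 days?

0.917

te_Insulation = (2 + 4·3 + 10)/6 = 24/6 = 4; σ²_Insulation = ((10−2)/6)² = 1.778
te_Drywall = (1 + 4·2 + 3)/6 = 12/6 = 2; σ²_Drywall = ((3−1)/6)² = 0.111
te_Painting = (1 + 4·2 + 3)/6 = 12/6 = 2; σ²_Painting = ((3−1)/6)² = 0.111
te_Flooring = (1 + 4·5 + 21)/6 = 42/6 = 7; σ²_Flooring = ((21−1)/6)² = 11.111
te_Trim work = (6 + 4·7 + 8)/6 = 42/6 = 7; σ²_Trim work = ((8−6)/6)² = 0.111

Forward pass:
ES_Insulation = 0; EF_Insulation = 4
ES_Drywall = 4; EF_Drywall = 4+2 = 6
ES_Painting = 6; EF_Painting = 6+2 = 8
ES_Flooring = 4; EF_Flooring = 4+7 = 11
ES_Trim work = max(EF_Drywall=6, EF_Painting=8, EF_Flooring=11) = 11; EF_Trim work = 11+7 = 18
Expected project duration μ = 18 days. Critical path: Insulation → Flooring → Trim work.

Variance along critical path = 1.778 + 11.111 + 0.111 = 13.000; σ = √13.000 = 3.606 days.
Z = (23 − 18) / 3.606 = 1.387
P(T ≤ 23) = Φ(1.387) ≈ 0.917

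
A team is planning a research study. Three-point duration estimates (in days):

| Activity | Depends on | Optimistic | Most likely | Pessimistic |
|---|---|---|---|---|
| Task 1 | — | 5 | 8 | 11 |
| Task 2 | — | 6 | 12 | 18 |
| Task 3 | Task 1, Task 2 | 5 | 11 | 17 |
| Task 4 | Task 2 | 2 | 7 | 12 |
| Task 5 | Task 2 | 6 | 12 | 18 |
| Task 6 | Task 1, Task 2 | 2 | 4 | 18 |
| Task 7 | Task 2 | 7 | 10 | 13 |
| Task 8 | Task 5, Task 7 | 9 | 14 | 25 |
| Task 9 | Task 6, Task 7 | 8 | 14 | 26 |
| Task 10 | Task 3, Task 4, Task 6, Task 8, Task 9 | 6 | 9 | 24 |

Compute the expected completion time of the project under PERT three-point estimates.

50 days

te_Task 1 = (5 + 4·8 + 11)/6 = 48/6 = 8
te_Task 2 = (6 + 4·12 + 18)/6 = 72/6 = 12
te_Task 3 = (5 + 4·11 + 17)/6 = 66/6 = 11
te_Task 4 = (2 + 4·7 + 12)/6 = 42/6 = 7
te_Task 5 = (6 + 4·12 + 18)/6 = 72/6 = 12
te_Task 6 = (2 + 4·4 + 18)/6 = 36/6 = 6
te_Task 7 = (7 + 4·10 + 13)/6 = 60/6 = 10
te_Task 8 = (9 + 4·14 + 25)/6 = 90/6 = 15
te_Task 9 = (8 + 4·14 + 26)/6 = 90/6 = 15
te_Task 10 = (6 + 4·9 + 24)/6 = 66/6 = 11

Forward pass:
ES_Task 1 = 0; EF_Task 1 = 8
ES_Task 2 = 0; EF_Task 2 = 12
ES_Task 3 = max(EF_Task 1=8, EF_Task 2=12) = 12; EF_Task 3 = 12+11 = 23
ES_Task 4 = 12; EF_Task 4 = 12+7 = 19
ES_Task 5 = 12; EF_Task 5 = 12+12 = 24
ES_Task 6 = max(EF_Task 1=8, EF_Task 2=12) = 12; EF_Task 6 = 12+6 = 18
ES_Task 7 = 12; EF_Task 7 = 12+10 = 22
ES_Task 8 = max(EF_Task 5=24, EF_Task 7=22) = 24; EF_Task 8 = 24+15 = 39
ES_Task 9 = max(EF_Task 6=18, EF_Task 7=22) = 22; EF_Task 9 = 22+15 = 37
ES_Task 10 = max(EF_Task 3=23, EF_Task 4=19, EF_Task 6=18, EF_Task 8=39, EF_Task 9=37) = 39; EF_Task 10 = 39+11 = 50
Expected project duration μ = 50 days. Critical path: Task 2 → Task 5 → Task 8 → Task 10.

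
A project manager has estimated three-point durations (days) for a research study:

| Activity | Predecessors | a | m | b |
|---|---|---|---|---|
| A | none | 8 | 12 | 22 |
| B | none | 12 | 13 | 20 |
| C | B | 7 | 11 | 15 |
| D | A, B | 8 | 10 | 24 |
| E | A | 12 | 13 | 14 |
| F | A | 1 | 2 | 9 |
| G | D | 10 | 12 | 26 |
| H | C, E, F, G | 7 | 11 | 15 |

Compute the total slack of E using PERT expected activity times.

te_A = (8 + 4·12 + 22)/6 = 78/6 = 13
te_B = (12 + 4·13 + 20)/6 = 84/6 = 14
te_C = (7 + 4·11 + 15)/6 = 66/6 = 11
te_D = (8 + 4·10 + 24)/6 = 72/6 = 12
te_E = (12 + 4·13 + 14)/6 = 78/6 = 13
te_F = (1 + 4·2 + 9)/6 = 18/6 = 3
te_G = (10 + 4·12 + 26)/6 = 84/6 = 14
te_H = (7 + 4·11 + 15)/6 = 66/6 = 11

Forward pass:
ES_A = 0; EF_A = 13
ES_B = 0; EF_B = 14
ES_C = 14; EF_C = 14+11 = 25
ES_D = max(EF_A=13, EF_B=14) = 14; EF_D = 14+12 = 26
ES_E = 13; EF_E = 13+13 = 26
ES_F = 13; EF_F = 13+3 = 16
ES_G = 26; EF_G = 26+14 = 40
ES_H = max(EF_C=25, EF_E=26, EF_F=16, EF_G=40) = 40; EF_H = 40+11 = 51
Expected project duration μ = 51 days. Critical path: B → D → G → H.

Backward pass:
LF_H = 51; LS_H = 51−11 = 40
LF_G = LS_H = 40; LS_G = 40−14 = 26
LF_F = LS_H = 40; LS_F = 40−3 = 37
LF_E = LS_H = 40; LS_E = 40−13 = 27
LF_D = LS_G = 26; LS_D = 26−12 = 14
LF_C = LS_H = 40; LS_C = 40−11 = 29
LF_B = min(LS_C=29, LS_D=14) = 14; LS_B = 14−14 = 0
LF_A = min(LS_D=14, LS_E=27, LS_F=37) = 14; LS_A = 14−13 = 1
Slack_E = LS_E − ES_E = 27 − 13 = 14

14 days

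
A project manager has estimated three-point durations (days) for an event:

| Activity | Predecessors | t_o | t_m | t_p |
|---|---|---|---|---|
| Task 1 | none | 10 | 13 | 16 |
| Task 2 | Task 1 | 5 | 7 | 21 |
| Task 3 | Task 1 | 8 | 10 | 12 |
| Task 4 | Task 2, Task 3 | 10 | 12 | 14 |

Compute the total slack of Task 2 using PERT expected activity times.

te_Task 1 = (10 + 4·13 + 16)/6 = 78/6 = 13
te_Task 2 = (5 + 4·7 + 21)/6 = 54/6 = 9
te_Task 3 = (8 + 4·10 + 12)/6 = 60/6 = 10
te_Task 4 = (10 + 4·12 + 14)/6 = 72/6 = 12

Forward pass:
ES_Task 1 = 0; EF_Task 1 = 13
ES_Task 2 = 13; EF_Task 2 = 13+9 = 22
ES_Task 3 = 13; EF_Task 3 = 13+10 = 23
ES_Task 4 = max(EF_Task 2=22, EF_Task 3=23) = 23; EF_Task 4 = 23+12 = 35
Expected project duration μ = 35 days. Critical path: Task 1 → Task 3 → Task 4.

Backward pass:
LF_Task 4 = 35; LS_Task 4 = 35−12 = 23
LF_Task 3 = LS_Task 4 = 23; LS_Task 3 = 23−10 = 13
LF_Task 2 = LS_Task 4 = 23; LS_Task 2 = 23−9 = 14
LF_Task 1 = min(LS_Task 2=14, LS_Task 3=13) = 13; LS_Task 1 = 13−13 = 0
Slack_Task 2 = LS_Task 2 − ES_Task 2 = 14 − 13 = 1

1 days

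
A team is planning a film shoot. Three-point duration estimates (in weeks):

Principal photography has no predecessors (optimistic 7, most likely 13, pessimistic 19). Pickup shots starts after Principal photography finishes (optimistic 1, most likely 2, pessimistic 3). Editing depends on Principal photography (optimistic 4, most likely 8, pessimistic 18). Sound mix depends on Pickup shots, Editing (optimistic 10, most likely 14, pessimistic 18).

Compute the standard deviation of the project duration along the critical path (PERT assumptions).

3.35 weeks

te_Principal photography = (7 + 4·13 + 19)/6 = 78/6 = 13; σ²_Principal photography = ((19−7)/6)² = 4.000
te_Pickup shots = (1 + 4·2 + 3)/6 = 12/6 = 2; σ²_Pickup shots = ((3−1)/6)² = 0.111
te_Editing = (4 + 4·8 + 18)/6 = 54/6 = 9; σ²_Editing = ((18−4)/6)² = 5.444
te_Sound mix = (10 + 4·14 + 18)/6 = 84/6 = 14; σ²_Sound mix = ((18−10)/6)² = 1.778

Forward pass:
ES_Principal photography = 0; EF_Principal photography = 13
ES_Pickup shots = 13; EF_Pickup shots = 13+2 = 15
ES_Editing = 13; EF_Editing = 13+9 = 22
ES_Sound mix = max(EF_Pickup shots=15, EF_Editing=22) = 22; EF_Sound mix = 22+14 = 36
Expected project duration μ = 36 weeks. Critical path: Principal photography → Editing → Sound mix.

Variance along critical path = 4.000 + 5.444 + 1.778 = 11.222
σ = √11.222 = 3.350 weeks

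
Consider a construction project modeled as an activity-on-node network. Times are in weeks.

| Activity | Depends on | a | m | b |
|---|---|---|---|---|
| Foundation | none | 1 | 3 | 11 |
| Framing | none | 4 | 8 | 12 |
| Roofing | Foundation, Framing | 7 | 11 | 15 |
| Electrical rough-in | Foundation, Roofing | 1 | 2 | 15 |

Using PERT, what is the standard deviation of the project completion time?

3.00 weeks

te_Foundation = (1 + 4·3 + 11)/6 = 24/6 = 4; σ²_Foundation = ((11−1)/6)² = 2.778
te_Framing = (4 + 4·8 + 12)/6 = 48/6 = 8; σ²_Framing = ((12−4)/6)² = 1.778
te_Roofing = (7 + 4·11 + 15)/6 = 66/6 = 11; σ²_Roofing = ((15−7)/6)² = 1.778
te_Electrical rough-in = (1 + 4·2 + 15)/6 = 24/6 = 4; σ²_Electrical rough-in = ((15−1)/6)² = 5.444

Forward pass:
ES_Foundation = 0; EF_Foundation = 4
ES_Framing = 0; EF_Framing = 8
ES_Roofing = max(EF_Foundation=4, EF_Framing=8) = 8; EF_Roofing = 8+11 = 19
ES_Electrical rough-in = max(EF_Foundation=4, EF_Roofing=19) = 19; EF_Electrical rough-in = 19+4 = 23
Expected project duration μ = 23 weeks. Critical path: Framing → Roofing → Electrical rough-in.

Variance along critical path = 1.778 + 1.778 + 5.444 = 9.000
σ = √9.000 = 3.000 weeks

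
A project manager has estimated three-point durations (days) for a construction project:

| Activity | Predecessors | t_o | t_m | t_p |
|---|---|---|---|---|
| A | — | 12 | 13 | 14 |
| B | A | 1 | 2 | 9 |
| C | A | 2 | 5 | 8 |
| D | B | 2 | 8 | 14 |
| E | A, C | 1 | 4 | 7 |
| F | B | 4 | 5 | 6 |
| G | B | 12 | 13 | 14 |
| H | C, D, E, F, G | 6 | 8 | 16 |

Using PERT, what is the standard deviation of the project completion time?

te_A = (12 + 4·13 + 14)/6 = 78/6 = 13; σ²_A = ((14−12)/6)² = 0.111
te_B = (1 + 4·2 + 9)/6 = 18/6 = 3; σ²_B = ((9−1)/6)² = 1.778
te_C = (2 + 4·5 + 8)/6 = 30/6 = 5; σ²_C = ((8−2)/6)² = 1.000
te_D = (2 + 4·8 + 14)/6 = 48/6 = 8; σ²_D = ((14−2)/6)² = 4.000
te_E = (1 + 4·4 + 7)/6 = 24/6 = 4; σ²_E = ((7−1)/6)² = 1.000
te_F = (4 + 4·5 + 6)/6 = 30/6 = 5; σ²_F = ((6−4)/6)² = 0.111
te_G = (12 + 4·13 + 14)/6 = 78/6 = 13; σ²_G = ((14−12)/6)² = 0.111
te_H = (6 + 4·8 + 16)/6 = 54/6 = 9; σ²_H = ((16−6)/6)² = 2.778

Forward pass:
ES_A = 0; EF_A = 13
ES_B = 13; EF_B = 13+3 = 16
ES_C = 13; EF_C = 13+5 = 18
ES_D = 16; EF_D = 16+8 = 24
ES_E = max(EF_A=13, EF_C=18) = 18; EF_E = 18+4 = 22
ES_F = 16; EF_F = 16+5 = 21
ES_G = 16; EF_G = 16+13 = 29
ES_H = max(EF_C=18, EF_D=24, EF_E=22, EF_F=21, EF_G=29) = 29; EF_H = 29+9 = 38
Expected project duration μ = 38 days. Critical path: A → B → G → H.

Variance along critical path = 0.111 + 1.778 + 0.111 + 2.778 = 4.778
σ = √4.778 = 2.186 days

2.19 days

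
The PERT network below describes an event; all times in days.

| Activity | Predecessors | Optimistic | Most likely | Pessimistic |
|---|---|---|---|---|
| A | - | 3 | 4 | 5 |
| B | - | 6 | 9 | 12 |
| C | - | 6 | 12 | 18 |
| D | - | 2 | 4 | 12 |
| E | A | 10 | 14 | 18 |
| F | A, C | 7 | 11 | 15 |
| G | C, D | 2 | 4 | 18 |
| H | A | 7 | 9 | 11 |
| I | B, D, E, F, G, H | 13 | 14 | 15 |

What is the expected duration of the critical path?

37 days

te_A = (3 + 4·4 + 5)/6 = 24/6 = 4
te_B = (6 + 4·9 + 12)/6 = 54/6 = 9
te_C = (6 + 4·12 + 18)/6 = 72/6 = 12
te_D = (2 + 4·4 + 12)/6 = 30/6 = 5
te_E = (10 + 4·14 + 18)/6 = 84/6 = 14
te_F = (7 + 4·11 + 15)/6 = 66/6 = 11
te_G = (2 + 4·4 + 18)/6 = 36/6 = 6
te_H = (7 + 4·9 + 11)/6 = 54/6 = 9
te_I = (13 + 4·14 + 15)/6 = 84/6 = 14

Forward pass:
ES_A = 0; EF_A = 4
ES_B = 0; EF_B = 9
ES_C = 0; EF_C = 12
ES_D = 0; EF_D = 5
ES_E = 4; EF_E = 4+14 = 18
ES_F = max(EF_A=4, EF_C=12) = 12; EF_F = 12+11 = 23
ES_G = max(EF_C=12, EF_D=5) = 12; EF_G = 12+6 = 18
ES_H = 4; EF_H = 4+9 = 13
ES_I = max(EF_B=9, EF_D=5, EF_E=18, EF_F=23, EF_G=18, EF_H=13) = 23; EF_I = 23+14 = 37
Expected project duration μ = 37 days. Critical path: C → F → I.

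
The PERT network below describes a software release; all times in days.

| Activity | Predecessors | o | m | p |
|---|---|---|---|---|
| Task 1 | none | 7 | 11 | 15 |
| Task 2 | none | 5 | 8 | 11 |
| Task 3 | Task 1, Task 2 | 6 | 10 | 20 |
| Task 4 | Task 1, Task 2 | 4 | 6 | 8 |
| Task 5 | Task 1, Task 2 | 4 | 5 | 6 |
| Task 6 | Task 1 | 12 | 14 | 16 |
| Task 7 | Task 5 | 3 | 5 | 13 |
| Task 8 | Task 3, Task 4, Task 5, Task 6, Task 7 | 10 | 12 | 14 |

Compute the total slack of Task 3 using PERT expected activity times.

te_Task 1 = (7 + 4·11 + 15)/6 = 66/6 = 11
te_Task 2 = (5 + 4·8 + 11)/6 = 48/6 = 8
te_Task 3 = (6 + 4·10 + 20)/6 = 66/6 = 11
te_Task 4 = (4 + 4·6 + 8)/6 = 36/6 = 6
te_Task 5 = (4 + 4·5 + 6)/6 = 30/6 = 5
te_Task 6 = (12 + 4·14 + 16)/6 = 84/6 = 14
te_Task 7 = (3 + 4·5 + 13)/6 = 36/6 = 6
te_Task 8 = (10 + 4·12 + 14)/6 = 72/6 = 12

Forward pass:
ES_Task 1 = 0; EF_Task 1 = 11
ES_Task 2 = 0; EF_Task 2 = 8
ES_Task 3 = max(EF_Task 1=11, EF_Task 2=8) = 11; EF_Task 3 = 11+11 = 22
ES_Task 4 = max(EF_Task 1=11, EF_Task 2=8) = 11; EF_Task 4 = 11+6 = 17
ES_Task 5 = max(EF_Task 1=11, EF_Task 2=8) = 11; EF_Task 5 = 11+5 = 16
ES_Task 6 = 11; EF_Task 6 = 11+14 = 25
ES_Task 7 = 16; EF_Task 7 = 16+6 = 22
ES_Task 8 = max(EF_Task 3=22, EF_Task 4=17, EF_Task 5=16, EF_Task 6=25, EF_Task 7=22) = 25; EF_Task 8 = 25+12 = 37
Expected project duration μ = 37 days. Critical path: Task 1 → Task 6 → Task 8.

Backward pass:
LF_Task 8 = 37; LS_Task 8 = 37−12 = 25
LF_Task 7 = LS_Task 8 = 25; LS_Task 7 = 25−6 = 19
LF_Task 6 = LS_Task 8 = 25; LS_Task 6 = 25−14 = 11
LF_Task 5 = min(LS_Task 7=19, LS_Task 8=25) = 19; LS_Task 5 = 19−5 = 14
LF_Task 4 = LS_Task 8 = 25; LS_Task 4 = 25−6 = 19
LF_Task 3 = LS_Task 8 = 25; LS_Task 3 = 25−11 = 14
LF_Task 2 = min(LS_Task 3=14, LS_Task 4=19, LS_Task 5=14) = 14; LS_Task 2 = 14−8 = 6
LF_Task 1 = min(LS_Task 3=14, LS_Task 4=19, LS_Task 5=14, LS_Task 6=11) = 11; LS_Task 1 = 11−11 = 0
Slack_Task 3 = LS_Task 3 − ES_Task 3 = 14 − 11 = 3

3 days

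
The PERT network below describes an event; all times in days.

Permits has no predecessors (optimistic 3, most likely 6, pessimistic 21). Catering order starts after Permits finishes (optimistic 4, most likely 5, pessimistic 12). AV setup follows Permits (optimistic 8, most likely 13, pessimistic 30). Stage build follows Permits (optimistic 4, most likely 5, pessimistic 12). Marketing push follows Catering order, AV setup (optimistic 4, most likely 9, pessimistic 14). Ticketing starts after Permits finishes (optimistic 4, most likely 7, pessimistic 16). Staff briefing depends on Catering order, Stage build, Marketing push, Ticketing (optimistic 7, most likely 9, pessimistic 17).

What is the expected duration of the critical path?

42 days

te_Permits = (3 + 4·6 + 21)/6 = 48/6 = 8
te_Catering order = (4 + 4·5 + 12)/6 = 36/6 = 6
te_AV setup = (8 + 4·13 + 30)/6 = 90/6 = 15
te_Stage build = (4 + 4·5 + 12)/6 = 36/6 = 6
te_Marketing push = (4 + 4·9 + 14)/6 = 54/6 = 9
te_Ticketing = (4 + 4·7 + 16)/6 = 48/6 = 8
te_Staff briefing = (7 + 4·9 + 17)/6 = 60/6 = 10

Forward pass:
ES_Permits = 0; EF_Permits = 8
ES_Catering order = 8; EF_Catering order = 8+6 = 14
ES_AV setup = 8; EF_AV setup = 8+15 = 23
ES_Stage build = 8; EF_Stage build = 8+6 = 14
ES_Marketing push = max(EF_Catering order=14, EF_AV setup=23) = 23; EF_Marketing push = 23+9 = 32
ES_Ticketing = 8; EF_Ticketing = 8+8 = 16
ES_Staff briefing = max(EF_Catering order=14, EF_Stage build=14, EF_Marketing push=32, EF_Ticketing=16) = 32; EF_Staff briefing = 32+10 = 42
Expected project duration μ = 42 days. Critical path: Permits → AV setup → Marketing push → Staff briefing.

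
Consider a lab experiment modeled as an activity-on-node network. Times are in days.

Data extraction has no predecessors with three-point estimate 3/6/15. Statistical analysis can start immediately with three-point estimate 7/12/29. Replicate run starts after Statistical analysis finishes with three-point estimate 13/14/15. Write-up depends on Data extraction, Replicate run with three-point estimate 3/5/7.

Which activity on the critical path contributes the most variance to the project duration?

Statistical analysis

te_Data extraction = (3 + 4·6 + 15)/6 = 42/6 = 7; σ²_Data extraction = ((15−3)/6)² = 4.000
te_Statistical analysis = (7 + 4·12 + 29)/6 = 84/6 = 14; σ²_Statistical analysis = ((29−7)/6)² = 13.444
te_Replicate run = (13 + 4·14 + 15)/6 = 84/6 = 14; σ²_Replicate run = ((15−13)/6)² = 0.111
te_Write-up = (3 + 4·5 + 7)/6 = 30/6 = 5; σ²_Write-up = ((7−3)/6)² = 0.444

Forward pass:
ES_Data extraction = 0; EF_Data extraction = 7
ES_Statistical analysis = 0; EF_Statistical analysis = 14
ES_Replicate run = 14; EF_Replicate run = 14+14 = 28
ES_Write-up = max(EF_Data extraction=7, EF_Replicate run=28) = 28; EF_Write-up = 28+5 = 33
Expected project duration μ = 33 days. Critical path: Statistical analysis → Replicate run → Write-up.

Variances on critical path: σ²_Statistical analysis=13.444, σ²_Replicate run=0.111, σ²_Write-up=0.444.
Largest is σ²_Statistical analysis = 13.444.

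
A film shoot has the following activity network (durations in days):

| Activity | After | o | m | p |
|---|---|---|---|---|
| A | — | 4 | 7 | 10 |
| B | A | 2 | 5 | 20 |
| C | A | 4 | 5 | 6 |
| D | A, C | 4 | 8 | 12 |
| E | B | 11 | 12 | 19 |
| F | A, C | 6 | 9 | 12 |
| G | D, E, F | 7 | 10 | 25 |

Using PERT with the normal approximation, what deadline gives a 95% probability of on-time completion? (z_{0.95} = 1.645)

te_A = (4 + 4·7 + 10)/6 = 42/6 = 7; σ²_A = ((10−4)/6)² = 1.000
te_B = (2 + 4·5 + 20)/6 = 42/6 = 7; σ²_B = ((20−2)/6)² = 9.000
te_C = (4 + 4·5 + 6)/6 = 30/6 = 5; σ²_C = ((6−4)/6)² = 0.111
te_D = (4 + 4·8 + 12)/6 = 48/6 = 8; σ²_D = ((12−4)/6)² = 1.778
te_E = (11 + 4·12 + 19)/6 = 78/6 = 13; σ²_E = ((19−11)/6)² = 1.778
te_F = (6 + 4·9 + 12)/6 = 54/6 = 9; σ²_F = ((12−6)/6)² = 1.000
te_G = (7 + 4·10 + 25)/6 = 72/6 = 12; σ²_G = ((25−7)/6)² = 9.000

Forward pass:
ES_A = 0; EF_A = 7
ES_B = 7; EF_B = 7+7 = 14
ES_C = 7; EF_C = 7+5 = 12
ES_D = max(EF_A=7, EF_C=12) = 12; EF_D = 12+8 = 20
ES_E = 14; EF_E = 14+13 = 27
ES_F = max(EF_A=7, EF_C=12) = 12; EF_F = 12+9 = 21
ES_G = max(EF_D=20, EF_E=27, EF_F=21) = 27; EF_G = 27+12 = 39
Expected project duration μ = 39 days. Critical path: A → B → E → G.

Variance along critical path = 1.000 + 9.000 + 1.778 + 9.000 = 20.778; σ = 4.558 days.
D = μ + z·σ = 39 + 1.645·4.558 = 46.5 days

46.5 days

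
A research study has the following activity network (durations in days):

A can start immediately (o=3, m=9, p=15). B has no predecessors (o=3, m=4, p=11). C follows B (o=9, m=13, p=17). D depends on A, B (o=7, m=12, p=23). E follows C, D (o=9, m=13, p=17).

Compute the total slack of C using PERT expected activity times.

te_A = (3 + 4·9 + 15)/6 = 54/6 = 9
te_B = (3 + 4·4 + 11)/6 = 30/6 = 5
te_C = (9 + 4·13 + 17)/6 = 78/6 = 13
te_D = (7 + 4·12 + 23)/6 = 78/6 = 13
te_E = (9 + 4·13 + 17)/6 = 78/6 = 13

Forward pass:
ES_A = 0; EF_A = 9
ES_B = 0; EF_B = 5
ES_C = 5; EF_C = 5+13 = 18
ES_D = max(EF_A=9, EF_B=5) = 9; EF_D = 9+13 = 22
ES_E = max(EF_C=18, EF_D=22) = 22; EF_E = 22+13 = 35
Expected project duration μ = 35 days. Critical path: A → D → E.

Backward pass:
LF_E = 35; LS_E = 35−13 = 22
LF_D = LS_E = 22; LS_D = 22−13 = 9
LF_C = LS_E = 22; LS_C = 22−13 = 9
LF_B = min(LS_C=9, LS_D=9) = 9; LS_B = 9−5 = 4
LF_A = LS_D = 9; LS_A = 9−9 = 0
Slack_C = LS_C − ES_C = 9 − 5 = 4

4 days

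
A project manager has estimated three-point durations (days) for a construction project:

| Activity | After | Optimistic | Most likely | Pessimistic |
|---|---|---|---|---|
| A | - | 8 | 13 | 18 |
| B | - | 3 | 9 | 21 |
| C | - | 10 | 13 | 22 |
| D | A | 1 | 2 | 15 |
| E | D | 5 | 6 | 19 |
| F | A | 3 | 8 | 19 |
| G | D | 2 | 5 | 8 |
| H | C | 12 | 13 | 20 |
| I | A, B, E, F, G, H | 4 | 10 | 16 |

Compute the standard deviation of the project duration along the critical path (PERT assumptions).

3.13 days

te_A = (8 + 4·13 + 18)/6 = 78/6 = 13; σ²_A = ((18−8)/6)² = 2.778
te_B = (3 + 4·9 + 21)/6 = 60/6 = 10; σ²_B = ((21−3)/6)² = 9.000
te_C = (10 + 4·13 + 22)/6 = 84/6 = 14; σ²_C = ((22−10)/6)² = 4.000
te_D = (1 + 4·2 + 15)/6 = 24/6 = 4; σ²_D = ((15−1)/6)² = 5.444
te_E = (5 + 4·6 + 19)/6 = 48/6 = 8; σ²_E = ((19−5)/6)² = 5.444
te_F = (3 + 4·8 + 19)/6 = 54/6 = 9; σ²_F = ((19−3)/6)² = 7.111
te_G = (2 + 4·5 + 8)/6 = 30/6 = 5; σ²_G = ((8−2)/6)² = 1.000
te_H = (12 + 4·13 + 20)/6 = 84/6 = 14; σ²_H = ((20−12)/6)² = 1.778
te_I = (4 + 4·10 + 16)/6 = 60/6 = 10; σ²_I = ((16−4)/6)² = 4.000

Forward pass:
ES_A = 0; EF_A = 13
ES_B = 0; EF_B = 10
ES_C = 0; EF_C = 14
ES_D = 13; EF_D = 13+4 = 17
ES_E = 17; EF_E = 17+8 = 25
ES_F = 13; EF_F = 13+9 = 22
ES_G = 17; EF_G = 17+5 = 22
ES_H = 14; EF_H = 14+14 = 28
ES_I = max(EF_A=13, EF_B=10, EF_E=25, EF_F=22, EF_G=22, EF_H=28) = 28; EF_I = 28+10 = 38
Expected project duration μ = 38 days. Critical path: C → H → I.

Variance along critical path = 4.000 + 1.778 + 4.000 = 9.778
σ = √9.778 = 3.127 days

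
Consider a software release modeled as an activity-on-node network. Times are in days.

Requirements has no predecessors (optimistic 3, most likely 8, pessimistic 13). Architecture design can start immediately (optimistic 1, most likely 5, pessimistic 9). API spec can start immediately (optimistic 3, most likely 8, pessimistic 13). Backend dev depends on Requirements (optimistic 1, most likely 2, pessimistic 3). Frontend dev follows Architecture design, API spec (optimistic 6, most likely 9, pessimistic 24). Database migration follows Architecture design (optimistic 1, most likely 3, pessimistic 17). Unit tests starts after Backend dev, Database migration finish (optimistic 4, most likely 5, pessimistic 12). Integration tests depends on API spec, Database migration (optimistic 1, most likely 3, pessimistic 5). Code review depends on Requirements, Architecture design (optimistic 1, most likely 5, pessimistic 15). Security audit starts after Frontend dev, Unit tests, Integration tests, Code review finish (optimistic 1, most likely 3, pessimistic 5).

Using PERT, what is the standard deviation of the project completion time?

3.50 days

te_Requirements = (3 + 4·8 + 13)/6 = 48/6 = 8; σ²_Requirements = ((13−3)/6)² = 2.778
te_Architecture design = (1 + 4·5 + 9)/6 = 30/6 = 5; σ²_Architecture design = ((9−1)/6)² = 1.778
te_API spec = (3 + 4·8 + 13)/6 = 48/6 = 8; σ²_API spec = ((13−3)/6)² = 2.778
te_Backend dev = (1 + 4·2 + 3)/6 = 12/6 = 2; σ²_Backend dev = ((3−1)/6)² = 0.111
te_Frontend dev = (6 + 4·9 + 24)/6 = 66/6 = 11; σ²_Frontend dev = ((24−6)/6)² = 9.000
te_Database migration = (1 + 4·3 + 17)/6 = 30/6 = 5; σ²_Database migration = ((17−1)/6)² = 7.111
te_Unit tests = (4 + 4·5 + 12)/6 = 36/6 = 6; σ²_Unit tests = ((12−4)/6)² = 1.778
te_Integration tests = (1 + 4·3 + 5)/6 = 18/6 = 3; σ²_Integration tests = ((5−1)/6)² = 0.444
te_Code review = (1 + 4·5 + 15)/6 = 36/6 = 6; σ²_Code review = ((15−1)/6)² = 5.444
te_Security audit = (1 + 4·3 + 5)/6 = 18/6 = 3; σ²_Security audit = ((5−1)/6)² = 0.444

Forward pass:
ES_Requirements = 0; EF_Requirements = 8
ES_Architecture design = 0; EF_Architecture design = 5
ES_API spec = 0; EF_API spec = 8
ES_Backend dev = 8; EF_Backend dev = 8+2 = 10
ES_Frontend dev = max(EF_Architecture design=5, EF_API spec=8) = 8; EF_Frontend dev = 8+11 = 19
ES_Database migration = 5; EF_Database migration = 5+5 = 10
ES_Unit tests = max(EF_Backend dev=10, EF_Database migration=10) = 10; EF_Unit tests = 10+6 = 16
ES_Integration tests = max(EF_API spec=8, EF_Database migration=10) = 10; EF_Integration tests = 10+3 = 13
ES_Code review = max(EF_Requirements=8, EF_Architecture design=5) = 8; EF_Code review = 8+6 = 14
ES_Security audit = max(EF_Frontend dev=19, EF_Unit tests=16, EF_Integration tests=13, EF_Code review=14) = 19; EF_Security audit = 19+3 = 22
Expected project duration μ = 22 days. Critical path: API spec → Frontend dev → Security audit.

Variance along critical path = 2.778 + 9.000 + 0.444 = 12.222
σ = √12.222 = 3.496 days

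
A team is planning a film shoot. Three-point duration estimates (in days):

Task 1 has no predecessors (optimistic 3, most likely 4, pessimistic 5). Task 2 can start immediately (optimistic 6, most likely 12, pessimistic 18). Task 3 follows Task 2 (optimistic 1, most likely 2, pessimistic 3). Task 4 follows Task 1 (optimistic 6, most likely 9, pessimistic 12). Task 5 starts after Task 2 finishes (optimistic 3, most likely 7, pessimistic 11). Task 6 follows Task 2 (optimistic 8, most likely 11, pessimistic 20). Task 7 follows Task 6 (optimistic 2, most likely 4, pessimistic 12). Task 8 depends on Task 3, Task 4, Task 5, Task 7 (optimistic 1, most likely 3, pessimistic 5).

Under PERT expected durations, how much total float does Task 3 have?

te_Task 1 = (3 + 4·4 + 5)/6 = 24/6 = 4
te_Task 2 = (6 + 4·12 + 18)/6 = 72/6 = 12
te_Task 3 = (1 + 4·2 + 3)/6 = 12/6 = 2
te_Task 4 = (6 + 4·9 + 12)/6 = 54/6 = 9
te_Task 5 = (3 + 4·7 + 11)/6 = 42/6 = 7
te_Task 6 = (8 + 4·11 + 20)/6 = 72/6 = 12
te_Task 7 = (2 + 4·4 + 12)/6 = 30/6 = 5
te_Task 8 = (1 + 4·3 + 5)/6 = 18/6 = 3

Forward pass:
ES_Task 1 = 0; EF_Task 1 = 4
ES_Task 2 = 0; EF_Task 2 = 12
ES_Task 3 = 12; EF_Task 3 = 12+2 = 14
ES_Task 4 = 4; EF_Task 4 = 4+9 = 13
ES_Task 5 = 12; EF_Task 5 = 12+7 = 19
ES_Task 6 = 12; EF_Task 6 = 12+12 = 24
ES_Task 7 = 24; EF_Task 7 = 24+5 = 29
ES_Task 8 = max(EF_Task 3=14, EF_Task 4=13, EF_Task 5=19, EF_Task 7=29) = 29; EF_Task 8 = 29+3 = 32
Expected project duration μ = 32 days. Critical path: Task 2 → Task 6 → Task 7 → Task 8.

Backward pass:
LF_Task 8 = 32; LS_Task 8 = 32−3 = 29
LF_Task 7 = LS_Task 8 = 29; LS_Task 7 = 29−5 = 24
LF_Task 6 = LS_Task 7 = 24; LS_Task 6 = 24−12 = 12
LF_Task 5 = LS_Task 8 = 29; LS_Task 5 = 29−7 = 22
LF_Task 4 = LS_Task 8 = 29; LS_Task 4 = 29−9 = 20
LF_Task 3 = LS_Task 8 = 29; LS_Task 3 = 29−2 = 27
LF_Task 2 = min(LS_Task 3=27, LS_Task 5=22, LS_Task 6=12) = 12; LS_Task 2 = 12−12 = 0
LF_Task 1 = LS_Task 4 = 20; LS_Task 1 = 20−4 = 16
Slack_Task 3 = LS_Task 3 − ES_Task 3 = 27 − 12 = 15

15 days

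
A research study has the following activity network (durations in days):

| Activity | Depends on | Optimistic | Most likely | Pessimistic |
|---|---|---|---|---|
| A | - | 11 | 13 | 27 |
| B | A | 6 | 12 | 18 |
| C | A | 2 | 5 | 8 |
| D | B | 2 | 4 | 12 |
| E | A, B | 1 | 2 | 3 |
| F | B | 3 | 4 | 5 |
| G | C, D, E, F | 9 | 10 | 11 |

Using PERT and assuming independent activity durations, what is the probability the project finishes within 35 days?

te_A = (11 + 4·13 + 27)/6 = 90/6 = 15; σ²_A = ((27−11)/6)² = 7.111
te_B = (6 + 4·12 + 18)/6 = 72/6 = 12; σ²_B = ((18−6)/6)² = 4.000
te_C = (2 + 4·5 + 8)/6 = 30/6 = 5; σ²_C = ((8−2)/6)² = 1.000
te_D = (2 + 4·4 + 12)/6 = 30/6 = 5; σ²_D = ((12−2)/6)² = 2.778
te_E = (1 + 4·2 + 3)/6 = 12/6 = 2; σ²_E = ((3−1)/6)² = 0.111
te_F = (3 + 4·4 + 5)/6 = 24/6 = 4; σ²_F = ((5−3)/6)² = 0.111
te_G = (9 + 4·10 + 11)/6 = 60/6 = 10; σ²_G = ((11−9)/6)² = 0.111

Forward pass:
ES_A = 0; EF_A = 15
ES_B = 15; EF_B = 15+12 = 27
ES_C = 15; EF_C = 15+5 = 20
ES_D = 27; EF_D = 27+5 = 32
ES_E = max(EF_A=15, EF_B=27) = 27; EF_E = 27+2 = 29
ES_F = 27; EF_F = 27+4 = 31
ES_G = max(EF_C=20, EF_D=32, EF_E=29, EF_F=31) = 32; EF_G = 32+10 = 42
Expected project duration μ = 42 days. Critical path: A → B → D → G.

Variance along critical path = 7.111 + 4.000 + 2.778 + 0.111 = 14.000; σ = √14.000 = 3.742 days.
Z = (35 − 42) / 3.742 = -1.871
P(T ≤ 35) = Φ(-1.871) ≈ 0.031

0.031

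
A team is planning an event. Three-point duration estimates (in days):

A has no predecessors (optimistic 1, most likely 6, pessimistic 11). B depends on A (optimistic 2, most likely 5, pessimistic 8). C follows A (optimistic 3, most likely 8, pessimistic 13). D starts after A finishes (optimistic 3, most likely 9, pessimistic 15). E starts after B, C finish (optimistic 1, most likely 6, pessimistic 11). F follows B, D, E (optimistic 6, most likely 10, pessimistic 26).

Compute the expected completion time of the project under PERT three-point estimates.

32 days

te_A = (1 + 4·6 + 11)/6 = 36/6 = 6
te_B = (2 + 4·5 + 8)/6 = 30/6 = 5
te_C = (3 + 4·8 + 13)/6 = 48/6 = 8
te_D = (3 + 4·9 + 15)/6 = 54/6 = 9
te_E = (1 + 4·6 + 11)/6 = 36/6 = 6
te_F = (6 + 4·10 + 26)/6 = 72/6 = 12

Forward pass:
ES_A = 0; EF_A = 6
ES_B = 6; EF_B = 6+5 = 11
ES_C = 6; EF_C = 6+8 = 14
ES_D = 6; EF_D = 6+9 = 15
ES_E = max(EF_B=11, EF_C=14) = 14; EF_E = 14+6 = 20
ES_F = max(EF_B=11, EF_D=15, EF_E=20) = 20; EF_F = 20+12 = 32
Expected project duration μ = 32 days. Critical path: A → C → E → F.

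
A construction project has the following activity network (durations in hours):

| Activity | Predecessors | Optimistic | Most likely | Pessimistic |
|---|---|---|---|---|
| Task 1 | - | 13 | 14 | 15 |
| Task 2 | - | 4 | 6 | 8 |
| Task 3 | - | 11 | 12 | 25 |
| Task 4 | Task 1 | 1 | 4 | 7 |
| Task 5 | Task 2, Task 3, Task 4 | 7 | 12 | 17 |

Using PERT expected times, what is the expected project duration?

te_Task 1 = (13 + 4·14 + 15)/6 = 84/6 = 14
te_Task 2 = (4 + 4·6 + 8)/6 = 36/6 = 6
te_Task 3 = (11 + 4·12 + 25)/6 = 84/6 = 14
te_Task 4 = (1 + 4·4 + 7)/6 = 24/6 = 4
te_Task 5 = (7 + 4·12 + 17)/6 = 72/6 = 12

Forward pass:
ES_Task 1 = 0; EF_Task 1 = 14
ES_Task 2 = 0; EF_Task 2 = 6
ES_Task 3 = 0; EF_Task 3 = 14
ES_Task 4 = 14; EF_Task 4 = 14+4 = 18
ES_Task 5 = max(EF_Task 2=6, EF_Task 3=14, EF_Task 4=18) = 18; EF_Task 5 = 18+12 = 30
Expected project duration μ = 30 hours. Critical path: Task 1 → Task 4 → Task 5.

30 hours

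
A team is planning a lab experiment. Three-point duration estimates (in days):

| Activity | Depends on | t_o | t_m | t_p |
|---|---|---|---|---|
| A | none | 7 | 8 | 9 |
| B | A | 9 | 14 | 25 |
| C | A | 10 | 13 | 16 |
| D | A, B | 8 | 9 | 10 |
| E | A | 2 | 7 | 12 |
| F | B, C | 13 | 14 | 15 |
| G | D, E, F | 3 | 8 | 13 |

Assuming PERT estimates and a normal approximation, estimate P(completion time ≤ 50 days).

te_A = (7 + 4·8 + 9)/6 = 48/6 = 8; σ²_A = ((9−7)/6)² = 0.111
te_B = (9 + 4·14 + 25)/6 = 90/6 = 15; σ²_B = ((25−9)/6)² = 7.111
te_C = (10 + 4·13 + 16)/6 = 78/6 = 13; σ²_C = ((16−10)/6)² = 1.000
te_D = (8 + 4·9 + 10)/6 = 54/6 = 9; σ²_D = ((10−8)/6)² = 0.111
te_E = (2 + 4·7 + 12)/6 = 42/6 = 7; σ²_E = ((12−2)/6)² = 2.778
te_F = (13 + 4·14 + 15)/6 = 84/6 = 14; σ²_F = ((15−13)/6)² = 0.111
te_G = (3 + 4·8 + 13)/6 = 48/6 = 8; σ²_G = ((13−3)/6)² = 2.778

Forward pass:
ES_A = 0; EF_A = 8
ES_B = 8; EF_B = 8+15 = 23
ES_C = 8; EF_C = 8+13 = 21
ES_D = max(EF_A=8, EF_B=23) = 23; EF_D = 23+9 = 32
ES_E = 8; EF_E = 8+7 = 15
ES_F = max(EF_B=23, EF_C=21) = 23; EF_F = 23+14 = 37
ES_G = max(EF_D=32, EF_E=15, EF_F=37) = 37; EF_G = 37+8 = 45
Expected project duration μ = 45 days. Critical path: A → B → F → G.

Variance along critical path = 0.111 + 7.111 + 0.111 + 2.778 = 10.111; σ = √10.111 = 3.180 days.
Z = (50 − 45) / 3.180 = 1.572
P(T ≤ 50) = Φ(1.572) ≈ 0.942

0.942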